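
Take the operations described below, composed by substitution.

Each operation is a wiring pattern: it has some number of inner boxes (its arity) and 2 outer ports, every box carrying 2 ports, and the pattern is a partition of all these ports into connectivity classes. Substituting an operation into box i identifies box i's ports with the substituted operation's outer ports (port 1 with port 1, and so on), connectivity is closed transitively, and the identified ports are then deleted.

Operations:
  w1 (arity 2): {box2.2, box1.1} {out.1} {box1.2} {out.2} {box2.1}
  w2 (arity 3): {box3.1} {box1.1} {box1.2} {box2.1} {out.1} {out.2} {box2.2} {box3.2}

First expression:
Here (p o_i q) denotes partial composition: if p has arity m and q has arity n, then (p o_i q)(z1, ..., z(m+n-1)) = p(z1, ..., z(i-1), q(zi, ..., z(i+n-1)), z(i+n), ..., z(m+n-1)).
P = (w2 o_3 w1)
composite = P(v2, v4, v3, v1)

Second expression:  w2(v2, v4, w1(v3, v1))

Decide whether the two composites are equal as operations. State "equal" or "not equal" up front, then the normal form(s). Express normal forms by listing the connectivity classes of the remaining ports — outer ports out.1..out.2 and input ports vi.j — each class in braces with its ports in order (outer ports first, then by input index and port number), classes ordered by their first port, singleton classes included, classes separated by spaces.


The first expression reduces to {out.1} {out.2} {v1.1} {v1.2, v3.1} {v2.1} {v2.2} {v3.2} {v4.1} {v4.2}
The second expression reduces to {out.1} {out.2} {v1.1} {v1.2, v3.1} {v2.1} {v2.2} {v3.2} {v4.1} {v4.2}
Both agree, so they are equal.

equal; the common form is {out.1} {out.2} {v1.1} {v1.2, v3.1} {v2.1} {v2.2} {v3.2} {v4.1} {v4.2}


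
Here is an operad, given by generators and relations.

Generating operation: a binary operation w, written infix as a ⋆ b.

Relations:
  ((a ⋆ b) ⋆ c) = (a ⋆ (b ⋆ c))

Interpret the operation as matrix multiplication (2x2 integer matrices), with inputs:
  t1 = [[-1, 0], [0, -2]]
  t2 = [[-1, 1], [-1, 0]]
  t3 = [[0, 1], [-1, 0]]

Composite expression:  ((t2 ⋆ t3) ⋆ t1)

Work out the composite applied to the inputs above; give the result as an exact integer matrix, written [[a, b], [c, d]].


[[1, 2], [0, 2]]

(t2 ⋆ t3) = [[-1, -1], [0, -1]]
((t2 ⋆ t3) ⋆ t1) = [[1, 2], [0, 2]]


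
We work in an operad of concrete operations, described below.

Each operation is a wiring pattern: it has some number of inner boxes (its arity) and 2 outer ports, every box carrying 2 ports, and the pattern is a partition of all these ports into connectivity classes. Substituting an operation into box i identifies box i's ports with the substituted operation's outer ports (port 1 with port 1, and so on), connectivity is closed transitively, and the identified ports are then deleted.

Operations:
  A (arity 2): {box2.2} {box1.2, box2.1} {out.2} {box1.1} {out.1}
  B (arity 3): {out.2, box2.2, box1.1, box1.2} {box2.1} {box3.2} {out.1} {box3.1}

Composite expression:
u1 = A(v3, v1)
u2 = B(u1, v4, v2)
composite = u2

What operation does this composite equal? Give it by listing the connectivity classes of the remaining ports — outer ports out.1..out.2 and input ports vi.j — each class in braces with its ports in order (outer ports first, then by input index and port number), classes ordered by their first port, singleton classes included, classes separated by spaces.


Treat the ports identified at B as solder joints: merge, then drop.
through A, on inputs (v3, v1): {out.1} {out.2} {v1.1, v3.2} {v1.2} {v3.1} (out.j = stage outer ports)
through B, on inputs (v3, v1, v4, v2): {out.1} {out.2, v4.2} {v1.1, v3.2} {v1.2} {v2.1} {v2.2} {v3.1} {v4.1} (out.j = stage outer ports)

{out.1} {out.2, v4.2} {v1.1, v3.2} {v1.2} {v2.1} {v2.2} {v3.1} {v4.1}


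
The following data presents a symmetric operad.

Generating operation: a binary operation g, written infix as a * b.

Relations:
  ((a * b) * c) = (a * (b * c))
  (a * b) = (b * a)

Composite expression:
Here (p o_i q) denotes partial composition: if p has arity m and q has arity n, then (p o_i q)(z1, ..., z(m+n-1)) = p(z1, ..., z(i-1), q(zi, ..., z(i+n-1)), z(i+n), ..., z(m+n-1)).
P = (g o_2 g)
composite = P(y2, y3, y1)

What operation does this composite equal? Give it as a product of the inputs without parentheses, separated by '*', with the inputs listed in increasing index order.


y1 * y2 * y3


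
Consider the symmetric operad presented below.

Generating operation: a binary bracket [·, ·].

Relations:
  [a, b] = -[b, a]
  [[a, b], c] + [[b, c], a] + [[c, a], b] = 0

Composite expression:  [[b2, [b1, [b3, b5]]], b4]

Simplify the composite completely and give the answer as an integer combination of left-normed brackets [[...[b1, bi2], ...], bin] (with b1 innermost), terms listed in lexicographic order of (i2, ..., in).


-[[[[b1, b3], b5], b2], b4] + [[[[b1, b5], b3], b2], b4]

Left-normed coefficients sit on the b1-initial expansion words.
Composite bracket: [[b2, [b1, [b3, b5]]], b4]
Each bracket splits as ab - ba, giving 16 signed words (2^4 = 16).
Only words starting with b1 matter:
  from b1b3b5b2b4, sign -1: term -[[[[b1, b3], b5], b2], b4]
  from b1b5b3b2b4, sign +1: term +[[[[b1, b5], b3], b2], b4]


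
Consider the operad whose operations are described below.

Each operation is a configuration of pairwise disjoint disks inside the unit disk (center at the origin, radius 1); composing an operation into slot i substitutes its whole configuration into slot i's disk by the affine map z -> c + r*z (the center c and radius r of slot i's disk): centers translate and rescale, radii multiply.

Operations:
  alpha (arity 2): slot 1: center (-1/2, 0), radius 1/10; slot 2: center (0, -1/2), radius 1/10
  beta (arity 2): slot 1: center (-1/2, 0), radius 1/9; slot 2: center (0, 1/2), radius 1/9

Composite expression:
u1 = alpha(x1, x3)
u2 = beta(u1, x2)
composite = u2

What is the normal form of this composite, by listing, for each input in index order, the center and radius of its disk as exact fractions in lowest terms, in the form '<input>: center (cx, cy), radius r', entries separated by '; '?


x1: center (-5/9, 0), radius 1/90; x2: center (0, 1/2), radius 1/9; x3: center (-1/2, -1/18), radius 1/90

Only the slot chain above each x matters under beta; compose those maps.
input x1: composing its 2 substitution steps yields center (-5/9, 0), radius 1/90
input x3: composing its 2 substitution steps yields center (-1/2, -1/18), radius 1/90
input x2: composing its 1 substitution step yields center (0, 1/2), radius 1/9


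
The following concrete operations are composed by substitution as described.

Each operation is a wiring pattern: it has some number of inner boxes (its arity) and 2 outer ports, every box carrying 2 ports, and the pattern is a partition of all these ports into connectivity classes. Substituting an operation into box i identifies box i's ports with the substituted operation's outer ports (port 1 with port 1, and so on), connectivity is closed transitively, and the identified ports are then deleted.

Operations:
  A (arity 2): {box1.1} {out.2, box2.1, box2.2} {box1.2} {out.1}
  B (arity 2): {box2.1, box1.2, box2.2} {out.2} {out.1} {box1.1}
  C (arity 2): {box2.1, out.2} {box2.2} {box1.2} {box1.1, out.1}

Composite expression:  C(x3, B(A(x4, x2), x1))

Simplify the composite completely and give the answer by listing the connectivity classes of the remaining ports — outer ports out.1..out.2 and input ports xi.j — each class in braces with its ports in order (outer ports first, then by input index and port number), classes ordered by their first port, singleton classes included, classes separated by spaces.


{out.1, x3.1} {out.2} {x1.1, x1.2, x2.1, x2.2} {x3.2} {x4.1} {x4.2}

Reachability decides: close wires over C-identified ports.
stage A: inputs (x4, x2), connectivity {out.1} {out.2, x2.1, x2.2} {x4.1} {x4.2}, out.j its boundary
stage B: inputs (x4, x2, x1), connectivity {out.1} {out.2} {x1.1, x1.2, x2.1, x2.2} {x4.1} {x4.2}, out.j its boundary
stage C: inputs (x3, x4, x2, x1), connectivity {out.1, x3.1} {out.2} {x1.1, x1.2, x2.1, x2.2} {x3.2} {x4.1} {x4.2}, out.j its boundary


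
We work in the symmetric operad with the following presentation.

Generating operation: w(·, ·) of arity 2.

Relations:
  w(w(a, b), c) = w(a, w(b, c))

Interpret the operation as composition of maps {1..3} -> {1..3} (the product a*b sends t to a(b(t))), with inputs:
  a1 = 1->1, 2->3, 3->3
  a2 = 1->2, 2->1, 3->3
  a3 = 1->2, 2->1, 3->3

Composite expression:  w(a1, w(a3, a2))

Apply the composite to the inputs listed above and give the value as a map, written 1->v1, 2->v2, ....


w(a3, a2) = 1->1, 2->2, 3->3
w(a1, w(a3, a2)) = 1->1, 2->3, 3->3

1->1, 2->3, 3->3


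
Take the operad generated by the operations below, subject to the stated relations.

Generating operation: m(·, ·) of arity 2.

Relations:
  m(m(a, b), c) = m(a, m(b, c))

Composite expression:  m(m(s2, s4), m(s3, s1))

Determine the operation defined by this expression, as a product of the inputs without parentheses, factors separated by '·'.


s2 · s4 · s3 · s1


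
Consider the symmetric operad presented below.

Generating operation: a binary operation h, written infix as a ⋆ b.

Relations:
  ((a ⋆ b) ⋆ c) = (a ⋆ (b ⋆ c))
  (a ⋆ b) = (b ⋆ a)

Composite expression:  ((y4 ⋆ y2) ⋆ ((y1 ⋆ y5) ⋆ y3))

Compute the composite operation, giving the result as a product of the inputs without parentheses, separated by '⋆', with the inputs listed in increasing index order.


y1 ⋆ y2 ⋆ y3 ⋆ y4 ⋆ y5

Any arrangement under h is one operation, so sort the y-inputs.
(y4 ⋆ y2) reduces to y4 ⋆ y2
(y1 ⋆ y5) reduces to y1 ⋆ y5
((y1 ⋆ y5) ⋆ y3) reduces to y1 ⋆ y5 ⋆ y3
((y4 ⋆ y2) ⋆ ((y1 ⋆ y5) ⋆ y3)) reduces to y4 ⋆ y2 ⋆ y1 ⋆ y5 ⋆ y3
rearranged into index order: y1 ⋆ y2 ⋆ y3 ⋆ y4 ⋆ y5


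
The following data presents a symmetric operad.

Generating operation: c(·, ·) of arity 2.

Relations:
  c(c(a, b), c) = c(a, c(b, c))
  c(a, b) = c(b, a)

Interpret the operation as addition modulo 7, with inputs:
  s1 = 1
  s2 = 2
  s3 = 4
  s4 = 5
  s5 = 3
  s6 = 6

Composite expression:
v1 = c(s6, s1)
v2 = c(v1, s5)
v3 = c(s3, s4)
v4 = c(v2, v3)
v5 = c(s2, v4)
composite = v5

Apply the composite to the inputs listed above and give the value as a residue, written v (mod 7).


c(s6, s1) = 0
c(c(s6, s1), s5) = 3
c(s3, s4) = 2
c(c(c(s6, s1), s5), c(s3, s4)) = 5
c(s2, c(c(c(s6, s1), s5), c(s3, s4))) = 0

0 (mod 7)


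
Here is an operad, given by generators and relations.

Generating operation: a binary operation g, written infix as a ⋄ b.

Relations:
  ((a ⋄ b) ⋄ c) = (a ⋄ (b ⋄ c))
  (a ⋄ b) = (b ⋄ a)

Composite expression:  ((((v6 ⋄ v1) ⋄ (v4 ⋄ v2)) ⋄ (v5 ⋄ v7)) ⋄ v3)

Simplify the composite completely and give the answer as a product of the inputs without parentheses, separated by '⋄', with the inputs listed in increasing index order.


v1 ⋄ v2 ⋄ v3 ⋄ v4 ⋄ v5 ⋄ v6 ⋄ v7

Key point: g commutes, so take the v-inputs in any fixed order.
(v6 ⋄ v1) linearizes to v6 ⋄ v1
(v4 ⋄ v2) linearizes to v4 ⋄ v2
((v6 ⋄ v1) ⋄ (v4 ⋄ v2)) linearizes to v6 ⋄ v1 ⋄ v4 ⋄ v2
(v5 ⋄ v7) linearizes to v5 ⋄ v7
(((v6 ⋄ v1) ⋄ (v4 ⋄ v2)) ⋄ (v5 ⋄ v7)) linearizes to v6 ⋄ v1 ⋄ v4 ⋄ v2 ⋄ v5 ⋄ v7
((((v6 ⋄ v1) ⋄ (v4 ⋄ v2)) ⋄ (v5 ⋄ v7)) ⋄ v3) linearizes to v6 ⋄ v1 ⋄ v4 ⋄ v2 ⋄ v5 ⋄ v7 ⋄ v3
reordering the factors by index: v1 ⋄ v2 ⋄ v3 ⋄ v4 ⋄ v5 ⋄ v6 ⋄ v7


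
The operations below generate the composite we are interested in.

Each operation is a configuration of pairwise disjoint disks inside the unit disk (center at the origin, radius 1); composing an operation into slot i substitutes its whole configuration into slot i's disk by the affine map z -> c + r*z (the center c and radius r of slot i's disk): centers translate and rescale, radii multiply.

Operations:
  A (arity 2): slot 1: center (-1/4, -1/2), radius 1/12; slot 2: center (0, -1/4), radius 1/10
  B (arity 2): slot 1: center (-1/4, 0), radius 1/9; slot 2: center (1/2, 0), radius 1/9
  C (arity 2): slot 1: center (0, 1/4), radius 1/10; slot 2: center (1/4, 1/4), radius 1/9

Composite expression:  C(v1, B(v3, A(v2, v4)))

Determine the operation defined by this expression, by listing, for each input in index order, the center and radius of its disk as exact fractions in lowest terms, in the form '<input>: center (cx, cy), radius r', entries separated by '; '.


Affine substitution under C: radii multiply and v-centers shift.
input v1: applying the 1 nested substitution gives center (0, 1/4), radius 1/10
input v3: applying the 2 nested substitutions gives center (2/9, 1/4), radius 1/81
input v2: applying the 3 nested substitutions gives center (49/162, 79/324), radius 1/972
input v4: applying the 3 nested substitutions gives center (11/36, 20/81), radius 1/810

v1: center (0, 1/4), radius 1/10; v2: center (49/162, 79/324), radius 1/972; v3: center (2/9, 1/4), radius 1/81; v4: center (11/36, 20/81), radius 1/810


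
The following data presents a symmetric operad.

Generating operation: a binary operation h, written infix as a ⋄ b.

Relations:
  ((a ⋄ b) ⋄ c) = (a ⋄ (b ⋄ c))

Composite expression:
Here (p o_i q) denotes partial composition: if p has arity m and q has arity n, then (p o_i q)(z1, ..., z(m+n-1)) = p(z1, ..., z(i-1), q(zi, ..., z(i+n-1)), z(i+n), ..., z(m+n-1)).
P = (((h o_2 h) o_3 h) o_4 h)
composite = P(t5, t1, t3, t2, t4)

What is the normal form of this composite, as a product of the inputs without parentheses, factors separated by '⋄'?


t5 ⋄ t1 ⋄ t3 ⋄ t2 ⋄ t4

Every regrouping of h is equal, so read the t-inputs in written order.
(t2 ⋄ t4) linearizes to t2 ⋄ t4
(t3 ⋄ (t2 ⋄ t4)) linearizes to t3 ⋄ t2 ⋄ t4
(t1 ⋄ (t3 ⋄ (t2 ⋄ t4))) linearizes to t1 ⋄ t3 ⋄ t2 ⋄ t4
(t5 ⋄ (t1 ⋄ (t3 ⋄ (t2 ⋄ t4)))) linearizes to t5 ⋄ t1 ⋄ t3 ⋄ t2 ⋄ t4


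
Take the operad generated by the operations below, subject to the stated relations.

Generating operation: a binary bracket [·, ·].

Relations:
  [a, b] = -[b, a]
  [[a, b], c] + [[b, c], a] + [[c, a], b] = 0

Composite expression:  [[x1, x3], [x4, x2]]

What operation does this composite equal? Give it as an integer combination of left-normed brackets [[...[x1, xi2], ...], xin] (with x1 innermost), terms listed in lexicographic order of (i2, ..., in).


In the tensor algebra, words opening x1 carry the x1-anchored form.
Composite bracket: [[x1, x3], [x4, x2]]
Full expansion: 8 signed words from ab - ba (2^3 = 8).
Collect the words opening with x1:
  sign of x1x3x2x4 is -1, so it contributes -[[[x1, x3], x2], x4]
  sign of x1x3x4x2 is +1, so it contributes +[[[x1, x3], x4], x2]

-[[[x1, x3], x2], x4] + [[[x1, x3], x4], x2]


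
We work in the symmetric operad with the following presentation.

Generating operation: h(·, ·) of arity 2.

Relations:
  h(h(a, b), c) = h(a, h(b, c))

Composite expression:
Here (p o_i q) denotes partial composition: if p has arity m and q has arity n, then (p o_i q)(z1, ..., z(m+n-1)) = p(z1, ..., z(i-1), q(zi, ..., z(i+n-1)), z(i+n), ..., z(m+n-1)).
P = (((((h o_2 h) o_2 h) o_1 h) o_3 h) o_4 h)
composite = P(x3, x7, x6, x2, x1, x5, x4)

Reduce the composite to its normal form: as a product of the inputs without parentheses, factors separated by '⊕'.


x3 ⊕ x7 ⊕ x6 ⊕ x2 ⊕ x1 ⊕ x5 ⊕ x4

The h-tree's shape is irrelevant; the x-reading-order decides.
h(x3, x7) flattens to x3 ⊕ x7
h(x2, x1) flattens to x2 ⊕ x1
h(x6, h(x2, x1)) flattens to x6 ⊕ x2 ⊕ x1
h(h(x6, h(x2, x1)), x5) flattens to x6 ⊕ x2 ⊕ x1 ⊕ x5
h(h(h(x6, h(x2, x1)), x5), x4) flattens to x6 ⊕ x2 ⊕ x1 ⊕ x5 ⊕ x4
h(h(x3, x7), h(h(h(x6, h(x2, x1)), x5), x4)) flattens to x3 ⊕ x7 ⊕ x6 ⊕ x2 ⊕ x1 ⊕ x5 ⊕ x4


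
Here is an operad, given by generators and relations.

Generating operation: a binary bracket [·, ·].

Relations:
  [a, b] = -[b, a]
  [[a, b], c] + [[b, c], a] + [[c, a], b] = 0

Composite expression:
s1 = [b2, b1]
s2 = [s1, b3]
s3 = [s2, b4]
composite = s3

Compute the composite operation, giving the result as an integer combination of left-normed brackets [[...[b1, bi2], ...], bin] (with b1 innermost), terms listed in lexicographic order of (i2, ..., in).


-[[[b1, b2], b3], b4]

Expand each bracket as ab - ba; the b1-initial words give the coefficients.
Composite bracket: [[[b2, b1], b3], b4]
Applying ab - ba throughout gives 8 signed words (2^3 = 8).
Words beginning with b1 determine it all:
  b1b2b3b4 (sign -1) contributes -[[[b1, b2], b3], b4]


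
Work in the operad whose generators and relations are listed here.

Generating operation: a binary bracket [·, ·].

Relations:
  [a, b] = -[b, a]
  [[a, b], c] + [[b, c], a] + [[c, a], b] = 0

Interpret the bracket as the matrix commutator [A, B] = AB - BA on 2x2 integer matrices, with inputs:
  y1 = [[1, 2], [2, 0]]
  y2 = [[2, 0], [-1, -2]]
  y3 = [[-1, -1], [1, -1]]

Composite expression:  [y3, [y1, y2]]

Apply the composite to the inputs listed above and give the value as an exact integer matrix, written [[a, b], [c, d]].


[y1, y2] = [[-2, -8], [9, 2]]
[y3, [y1, y2]] = [[-1, -4], [-4, 1]]

[[-1, -4], [-4, 1]]


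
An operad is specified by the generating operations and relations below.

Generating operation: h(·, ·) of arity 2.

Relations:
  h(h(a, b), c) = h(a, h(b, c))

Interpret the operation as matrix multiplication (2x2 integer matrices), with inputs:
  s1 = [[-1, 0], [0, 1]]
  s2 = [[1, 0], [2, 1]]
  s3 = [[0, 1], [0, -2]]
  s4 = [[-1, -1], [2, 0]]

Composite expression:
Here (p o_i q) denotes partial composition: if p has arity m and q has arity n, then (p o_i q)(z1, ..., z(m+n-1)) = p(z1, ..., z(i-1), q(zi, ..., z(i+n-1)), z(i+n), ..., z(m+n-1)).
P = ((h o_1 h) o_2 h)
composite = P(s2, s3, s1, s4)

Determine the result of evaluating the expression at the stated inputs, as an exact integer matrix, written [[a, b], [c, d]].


h(s3, s1) = [[0, 1], [0, -2]]
h(s2, h(s3, s1)) = [[0, 1], [0, 0]]
h(h(s2, h(s3, s1)), s4) = [[2, 0], [0, 0]]

[[2, 0], [0, 0]]


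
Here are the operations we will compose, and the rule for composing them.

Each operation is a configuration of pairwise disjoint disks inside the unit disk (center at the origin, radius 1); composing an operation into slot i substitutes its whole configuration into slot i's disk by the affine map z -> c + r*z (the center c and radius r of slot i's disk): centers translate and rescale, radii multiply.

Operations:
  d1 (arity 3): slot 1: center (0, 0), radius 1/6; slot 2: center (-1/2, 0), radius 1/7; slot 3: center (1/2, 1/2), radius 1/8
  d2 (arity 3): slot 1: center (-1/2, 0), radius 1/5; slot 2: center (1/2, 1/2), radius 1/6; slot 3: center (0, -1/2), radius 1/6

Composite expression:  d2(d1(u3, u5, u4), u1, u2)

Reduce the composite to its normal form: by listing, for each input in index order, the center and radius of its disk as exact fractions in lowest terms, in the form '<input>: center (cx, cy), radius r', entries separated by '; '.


u1: center (1/2, 1/2), radius 1/6; u2: center (0, -1/2), radius 1/6; u3: center (-1/2, 0), radius 1/30; u4: center (-2/5, 1/10), radius 1/40; u5: center (-3/5, 0), radius 1/35

Follow each u-input down from d2: c' goes to c + r*c', radius to r*r'.
input u3: applying the 2 nested substitutions gives center (-1/2, 0), radius 1/30
input u5: applying the 2 nested substitutions gives center (-3/5, 0), radius 1/35
input u4: applying the 2 nested substitutions gives center (-2/5, 1/10), radius 1/40
input u1: applying the 1 nested substitution gives center (1/2, 1/2), radius 1/6
input u2: applying the 1 nested substitution gives center (0, -1/2), radius 1/6


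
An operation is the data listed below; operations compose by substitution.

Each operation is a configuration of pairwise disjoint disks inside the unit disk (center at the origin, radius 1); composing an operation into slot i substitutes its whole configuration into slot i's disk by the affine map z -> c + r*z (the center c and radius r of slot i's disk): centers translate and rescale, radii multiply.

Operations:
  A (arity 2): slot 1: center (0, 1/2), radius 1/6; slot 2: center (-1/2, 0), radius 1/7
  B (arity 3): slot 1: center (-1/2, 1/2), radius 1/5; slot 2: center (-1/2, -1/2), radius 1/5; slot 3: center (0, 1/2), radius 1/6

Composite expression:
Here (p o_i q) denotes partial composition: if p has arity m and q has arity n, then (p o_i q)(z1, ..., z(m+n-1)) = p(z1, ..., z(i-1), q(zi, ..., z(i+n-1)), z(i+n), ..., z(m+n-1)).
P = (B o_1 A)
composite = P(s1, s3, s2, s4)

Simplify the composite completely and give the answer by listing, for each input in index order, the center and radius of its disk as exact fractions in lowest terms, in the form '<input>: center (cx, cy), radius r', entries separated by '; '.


s1: center (-1/2, 3/5), radius 1/30; s2: center (-1/2, -1/2), radius 1/5; s3: center (-3/5, 1/2), radius 1/35; s4: center (0, 1/2), radius 1/6


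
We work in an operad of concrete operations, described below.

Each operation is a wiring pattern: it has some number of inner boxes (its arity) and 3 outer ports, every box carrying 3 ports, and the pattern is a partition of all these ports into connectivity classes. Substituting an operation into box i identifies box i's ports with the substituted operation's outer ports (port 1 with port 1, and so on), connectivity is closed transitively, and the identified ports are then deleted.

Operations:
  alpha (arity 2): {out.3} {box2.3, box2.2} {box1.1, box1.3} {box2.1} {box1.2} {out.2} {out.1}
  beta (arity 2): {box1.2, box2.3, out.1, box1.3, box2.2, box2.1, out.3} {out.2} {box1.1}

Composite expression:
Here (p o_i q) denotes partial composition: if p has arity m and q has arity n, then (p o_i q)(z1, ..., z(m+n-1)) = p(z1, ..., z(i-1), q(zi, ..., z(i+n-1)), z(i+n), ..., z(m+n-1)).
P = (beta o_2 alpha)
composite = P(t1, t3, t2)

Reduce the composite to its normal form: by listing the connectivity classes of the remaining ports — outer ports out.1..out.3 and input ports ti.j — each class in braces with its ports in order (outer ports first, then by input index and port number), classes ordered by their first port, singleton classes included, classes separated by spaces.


{out.1, out.3, t1.2, t1.3} {out.2} {t1.1} {t2.1} {t2.2, t2.3} {t3.1, t3.3} {t3.2}


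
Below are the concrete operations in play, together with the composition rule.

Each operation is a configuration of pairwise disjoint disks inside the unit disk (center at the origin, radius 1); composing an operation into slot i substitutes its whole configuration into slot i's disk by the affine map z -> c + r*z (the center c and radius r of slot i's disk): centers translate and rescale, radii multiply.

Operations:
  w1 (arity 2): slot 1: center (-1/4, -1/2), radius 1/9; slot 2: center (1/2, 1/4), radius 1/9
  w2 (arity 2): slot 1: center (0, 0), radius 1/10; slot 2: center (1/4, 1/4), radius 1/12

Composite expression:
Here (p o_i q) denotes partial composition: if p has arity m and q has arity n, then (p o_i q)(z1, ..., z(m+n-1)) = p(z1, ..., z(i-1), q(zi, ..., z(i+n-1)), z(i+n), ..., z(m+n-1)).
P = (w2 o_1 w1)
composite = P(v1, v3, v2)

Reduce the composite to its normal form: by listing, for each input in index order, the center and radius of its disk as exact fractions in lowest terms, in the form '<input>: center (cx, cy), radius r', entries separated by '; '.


v1: center (-1/40, -1/20), radius 1/90; v2: center (1/4, 1/4), radius 1/12; v3: center (1/20, 1/40), radius 1/90


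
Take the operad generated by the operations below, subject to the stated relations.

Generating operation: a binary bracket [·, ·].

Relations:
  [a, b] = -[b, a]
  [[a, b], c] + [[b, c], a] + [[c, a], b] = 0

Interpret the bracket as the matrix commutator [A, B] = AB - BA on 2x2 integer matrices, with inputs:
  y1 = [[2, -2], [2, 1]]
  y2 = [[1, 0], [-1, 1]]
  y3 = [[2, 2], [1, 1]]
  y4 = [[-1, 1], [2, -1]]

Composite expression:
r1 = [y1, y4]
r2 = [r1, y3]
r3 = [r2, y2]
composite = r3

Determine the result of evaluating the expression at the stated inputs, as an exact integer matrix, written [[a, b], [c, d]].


[y1, y4] = [[-6, 1], [-2, 6]]
[[y1, y4], y3] = [[5, -25], [10, -5]]
[[[y1, y4], y3], y2] = [[25, 0], [10, -25]]

[[25, 0], [10, -25]]


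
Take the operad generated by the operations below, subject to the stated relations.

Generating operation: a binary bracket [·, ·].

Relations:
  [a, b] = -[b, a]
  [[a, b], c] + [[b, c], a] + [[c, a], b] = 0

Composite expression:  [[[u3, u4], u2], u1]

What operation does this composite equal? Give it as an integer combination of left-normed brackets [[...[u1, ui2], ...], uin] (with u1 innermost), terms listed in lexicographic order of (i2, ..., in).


[[[u1, u2], u3], u4] - [[[u1, u2], u4], u3] - [[[u1, u3], u4], u2] + [[[u1, u4], u3], u2]

In the tensor algebra, words opening u1 carry the u1-anchored form.
Composite bracket: [[[u3, u4], u2], u1]
Expanding via [a, b] = ab - ba: 8 signed words (2^3 = 8).
The u1-initial words carry the normal form:
  u1u2u3u4 appears with sign +1, giving the term +[[[u1, u2], u3], u4]
  u1u2u4u3 appears with sign -1, giving the term -[[[u1, u2], u4], u3]
  u1u3u4u2 appears with sign -1, giving the term -[[[u1, u3], u4], u2]
  u1u4u3u2 appears with sign +1, giving the term +[[[u1, u4], u3], u2]


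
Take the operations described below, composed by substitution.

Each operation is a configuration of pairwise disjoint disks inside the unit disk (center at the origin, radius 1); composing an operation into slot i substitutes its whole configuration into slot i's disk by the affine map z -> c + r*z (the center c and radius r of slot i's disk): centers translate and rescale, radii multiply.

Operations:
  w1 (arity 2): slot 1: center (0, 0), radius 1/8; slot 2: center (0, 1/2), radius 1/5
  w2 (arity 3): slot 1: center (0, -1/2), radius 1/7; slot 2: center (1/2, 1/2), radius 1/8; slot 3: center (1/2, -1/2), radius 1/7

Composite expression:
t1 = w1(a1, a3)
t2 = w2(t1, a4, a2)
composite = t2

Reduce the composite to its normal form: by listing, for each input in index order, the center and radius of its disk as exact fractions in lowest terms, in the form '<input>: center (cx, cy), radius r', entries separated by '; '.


a1: center (0, -1/2), radius 1/56; a2: center (1/2, -1/2), radius 1/7; a3: center (0, -3/7), radius 1/35; a4: center (1/2, 1/2), radius 1/8


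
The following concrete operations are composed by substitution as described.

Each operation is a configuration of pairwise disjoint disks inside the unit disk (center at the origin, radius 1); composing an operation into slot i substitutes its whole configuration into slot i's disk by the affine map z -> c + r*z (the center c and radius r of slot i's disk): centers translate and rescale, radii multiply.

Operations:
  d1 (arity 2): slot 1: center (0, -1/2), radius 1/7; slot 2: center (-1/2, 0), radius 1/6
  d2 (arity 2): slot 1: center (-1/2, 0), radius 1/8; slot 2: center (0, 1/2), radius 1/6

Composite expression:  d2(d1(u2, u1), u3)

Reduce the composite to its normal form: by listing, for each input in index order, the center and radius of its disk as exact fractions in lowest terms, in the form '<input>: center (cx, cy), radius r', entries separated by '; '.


Nesting under d2 composes maps z -> c + r*z down each u-path.
u2 passes through 2 substitutions, ending at center (-1/2, -1/16), radius 1/56
u1 passes through 2 substitutions, ending at center (-9/16, 0), radius 1/48
u3 passes through 1 substitution, ending at center (0, 1/2), radius 1/6

u1: center (-9/16, 0), radius 1/48; u2: center (-1/2, -1/16), radius 1/56; u3: center (0, 1/2), radius 1/6


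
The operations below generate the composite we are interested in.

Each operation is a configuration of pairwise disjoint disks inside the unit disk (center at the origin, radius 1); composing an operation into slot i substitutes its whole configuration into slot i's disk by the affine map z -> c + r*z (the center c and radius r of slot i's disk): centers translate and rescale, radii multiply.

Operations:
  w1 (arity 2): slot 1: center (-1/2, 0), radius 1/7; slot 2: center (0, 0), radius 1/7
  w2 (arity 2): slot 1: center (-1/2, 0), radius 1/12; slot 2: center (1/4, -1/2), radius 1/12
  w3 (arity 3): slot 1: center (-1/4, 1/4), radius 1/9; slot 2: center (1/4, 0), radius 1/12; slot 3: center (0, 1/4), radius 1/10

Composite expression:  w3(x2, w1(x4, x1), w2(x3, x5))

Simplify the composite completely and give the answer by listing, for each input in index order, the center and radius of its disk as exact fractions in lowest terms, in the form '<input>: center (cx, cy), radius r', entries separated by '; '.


Affine substitution under w3: radii multiply and x-centers shift.
tracing x2 down its 1-map path: center (-1/4, 1/4), radius 1/9
tracing x4 down its 2-map path: center (5/24, 0), radius 1/84
tracing x1 down its 2-map path: center (1/4, 0), radius 1/84
tracing x3 down its 2-map path: center (-1/20, 1/4), radius 1/120
tracing x5 down its 2-map path: center (1/40, 1/5), radius 1/120

x1: center (1/4, 0), radius 1/84; x2: center (-1/4, 1/4), radius 1/9; x3: center (-1/20, 1/4), radius 1/120; x4: center (5/24, 0), radius 1/84; x5: center (1/40, 1/5), radius 1/120


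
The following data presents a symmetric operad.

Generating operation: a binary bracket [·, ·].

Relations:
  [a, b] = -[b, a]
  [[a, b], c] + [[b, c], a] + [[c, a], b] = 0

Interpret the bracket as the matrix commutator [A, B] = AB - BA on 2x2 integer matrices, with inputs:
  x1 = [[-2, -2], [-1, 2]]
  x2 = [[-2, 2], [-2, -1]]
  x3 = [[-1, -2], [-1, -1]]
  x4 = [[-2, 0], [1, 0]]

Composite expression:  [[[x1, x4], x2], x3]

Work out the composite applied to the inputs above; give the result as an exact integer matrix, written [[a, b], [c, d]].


[[-16, 16], [-8, 16]]

[x1, x4] = [[-2, -4], [6, 2]]
[[x1, x4], x2] = [[-4, -12], [-14, 4]]
[[[x1, x4], x2], x3] = [[-16, 16], [-8, 16]]


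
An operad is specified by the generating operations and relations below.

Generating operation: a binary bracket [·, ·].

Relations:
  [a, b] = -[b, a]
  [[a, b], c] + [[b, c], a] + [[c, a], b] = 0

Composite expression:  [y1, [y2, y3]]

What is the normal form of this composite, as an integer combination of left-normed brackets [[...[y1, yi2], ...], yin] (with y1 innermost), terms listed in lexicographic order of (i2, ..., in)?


[[y1, y2], y3] - [[y1, y3], y2]


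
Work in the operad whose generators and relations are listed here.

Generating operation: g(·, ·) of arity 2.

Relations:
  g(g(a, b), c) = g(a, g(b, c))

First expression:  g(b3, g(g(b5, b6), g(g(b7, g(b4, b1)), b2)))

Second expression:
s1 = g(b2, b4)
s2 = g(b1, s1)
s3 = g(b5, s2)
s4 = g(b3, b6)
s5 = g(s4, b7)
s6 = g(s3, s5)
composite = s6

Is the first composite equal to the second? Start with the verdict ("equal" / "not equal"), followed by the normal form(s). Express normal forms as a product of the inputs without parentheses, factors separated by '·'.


not equal: they reduce to b3 · b5 · b6 · b7 · b4 · b1 · b2 and b5 · b1 · b2 · b4 · b3 · b6 · b7

The first expression, normalized: b3 · b5 · b6 · b7 · b4 · b1 · b2
The second expression, normalized: b5 · b1 · b2 · b4 · b3 · b6 · b7
Distinct normal forms: not equal.


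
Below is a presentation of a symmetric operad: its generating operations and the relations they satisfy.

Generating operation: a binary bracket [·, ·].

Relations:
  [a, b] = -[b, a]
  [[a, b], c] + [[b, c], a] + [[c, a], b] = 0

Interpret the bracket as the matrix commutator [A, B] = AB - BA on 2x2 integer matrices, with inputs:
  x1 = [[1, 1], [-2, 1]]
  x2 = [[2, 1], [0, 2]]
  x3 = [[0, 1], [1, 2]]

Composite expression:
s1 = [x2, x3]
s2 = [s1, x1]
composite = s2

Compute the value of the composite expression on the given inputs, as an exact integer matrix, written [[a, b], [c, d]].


[x2, x3] = [[1, 2], [0, -1]]
[[x2, x3], x1] = [[-4, 2], [4, 4]]

[[-4, 2], [4, 4]]


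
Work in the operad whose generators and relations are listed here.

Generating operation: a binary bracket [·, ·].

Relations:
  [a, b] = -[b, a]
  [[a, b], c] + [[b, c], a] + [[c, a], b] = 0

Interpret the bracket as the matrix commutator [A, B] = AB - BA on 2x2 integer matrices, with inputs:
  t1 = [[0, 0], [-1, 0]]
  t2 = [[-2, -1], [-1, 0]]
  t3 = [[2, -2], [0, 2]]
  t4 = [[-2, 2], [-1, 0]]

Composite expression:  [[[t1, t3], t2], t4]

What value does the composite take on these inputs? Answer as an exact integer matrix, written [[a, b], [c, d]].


[t1, t3] = [[-2, 0], [0, 2]]
[[t1, t3], t2] = [[0, 4], [-4, 0]]
[[[t1, t3], t2], t4] = [[4, 8], [8, -4]]

[[4, 8], [8, -4]]


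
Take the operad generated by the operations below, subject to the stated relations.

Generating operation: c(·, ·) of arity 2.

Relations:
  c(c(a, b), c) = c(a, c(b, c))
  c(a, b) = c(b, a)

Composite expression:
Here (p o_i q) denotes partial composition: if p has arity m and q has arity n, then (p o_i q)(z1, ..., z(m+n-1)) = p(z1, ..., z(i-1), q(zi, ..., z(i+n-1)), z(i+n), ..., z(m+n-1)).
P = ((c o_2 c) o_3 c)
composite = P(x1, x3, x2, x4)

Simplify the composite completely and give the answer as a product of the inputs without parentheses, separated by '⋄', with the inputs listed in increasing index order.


Any arrangement under c is one operation, so sort the x-inputs.
c(x2, x4) linearizes to x2 ⋄ x4
c(x3, c(x2, x4)) linearizes to x3 ⋄ x2 ⋄ x4
c(x1, c(x3, c(x2, x4))) linearizes to x1 ⋄ x3 ⋄ x2 ⋄ x4
sorting the factors by input index: x1 ⋄ x2 ⋄ x3 ⋄ x4

x1 ⋄ x2 ⋄ x3 ⋄ x4


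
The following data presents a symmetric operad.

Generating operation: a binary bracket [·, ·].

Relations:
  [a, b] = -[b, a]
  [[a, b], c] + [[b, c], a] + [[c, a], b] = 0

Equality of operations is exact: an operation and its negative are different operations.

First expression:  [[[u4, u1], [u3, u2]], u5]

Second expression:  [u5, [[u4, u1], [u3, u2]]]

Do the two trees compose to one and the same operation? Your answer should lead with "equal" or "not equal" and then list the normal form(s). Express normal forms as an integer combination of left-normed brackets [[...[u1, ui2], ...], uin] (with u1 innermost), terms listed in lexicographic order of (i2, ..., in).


Normal form of the first expression: [[[[u1, u4], u2], u3], u5] - [[[[u1, u4], u3], u2], u5]
Normal form of the second expression: -[[[[u1, u4], u2], u3], u5] + [[[[u1, u4], u3], u2], u5]
The normal forms differ: not equal.

not equal — first [[[[u1, u4], u2], u3], u5] - [[[[u1, u4], u3], u2], u5], second -[[[[u1, u4], u2], u3], u5] + [[[[u1, u4], u3], u2], u5]


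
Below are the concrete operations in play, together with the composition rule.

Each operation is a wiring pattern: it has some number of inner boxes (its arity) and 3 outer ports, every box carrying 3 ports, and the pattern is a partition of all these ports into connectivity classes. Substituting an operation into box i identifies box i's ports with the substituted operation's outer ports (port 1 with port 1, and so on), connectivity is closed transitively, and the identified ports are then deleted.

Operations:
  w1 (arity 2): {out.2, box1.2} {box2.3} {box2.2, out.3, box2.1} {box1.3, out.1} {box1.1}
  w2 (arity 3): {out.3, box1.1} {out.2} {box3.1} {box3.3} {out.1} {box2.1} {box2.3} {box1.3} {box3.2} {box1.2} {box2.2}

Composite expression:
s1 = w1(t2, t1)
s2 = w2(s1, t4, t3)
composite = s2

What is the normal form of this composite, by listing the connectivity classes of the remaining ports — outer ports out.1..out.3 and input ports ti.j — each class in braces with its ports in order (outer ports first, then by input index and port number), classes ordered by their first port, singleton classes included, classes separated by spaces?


{out.1} {out.2} {out.3, t2.3} {t1.1, t1.2} {t1.3} {t2.1} {t2.2} {t3.1} {t3.2} {t3.3} {t4.1} {t4.2} {t4.3}

After gluing at w2, chains via deleted ports link the t-ports.
w1 over (t2, t1) gives {out.1, t2.3} {out.2, t2.2} {out.3, t1.1, t1.2} {t1.3} {t2.1}, out.j being that stage's outer ports
w2 over (t2, t1, t4, t3) gives {out.1} {out.2} {out.3, t2.3} {t1.1, t1.2} {t1.3} {t2.1} {t2.2} {t3.1} {t3.2} {t3.3} {t4.1} {t4.2} {t4.3}, out.j being that stage's outer ports


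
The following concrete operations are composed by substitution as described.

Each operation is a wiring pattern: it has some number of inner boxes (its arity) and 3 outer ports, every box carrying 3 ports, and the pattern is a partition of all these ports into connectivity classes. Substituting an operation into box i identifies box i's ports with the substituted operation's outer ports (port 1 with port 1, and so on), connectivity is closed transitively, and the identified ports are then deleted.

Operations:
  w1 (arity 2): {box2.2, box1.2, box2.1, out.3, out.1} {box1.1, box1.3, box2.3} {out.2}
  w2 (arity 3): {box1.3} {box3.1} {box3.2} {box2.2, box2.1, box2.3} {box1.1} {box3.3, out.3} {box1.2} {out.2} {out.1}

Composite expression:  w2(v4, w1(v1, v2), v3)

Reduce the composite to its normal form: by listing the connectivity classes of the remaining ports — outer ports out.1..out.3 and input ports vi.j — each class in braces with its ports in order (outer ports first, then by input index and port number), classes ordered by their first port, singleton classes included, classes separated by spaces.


Treat the ports identified at w2 as solder joints: merge, then drop.
stage w1: inputs (v1, v2), connectivity {out.1, out.3, v1.2, v2.1, v2.2} {out.2} {v1.1, v1.3, v2.3}, out.j its boundary
stage w2: inputs (v4, v1, v2, v3), connectivity {out.1} {out.2} {out.3, v3.3} {v1.1, v1.3, v2.3} {v1.2, v2.1, v2.2} {v3.1} {v3.2} {v4.1} {v4.2} {v4.3}, out.j its boundary

{out.1} {out.2} {out.3, v3.3} {v1.1, v1.3, v2.3} {v1.2, v2.1, v2.2} {v3.1} {v3.2} {v4.1} {v4.2} {v4.3}


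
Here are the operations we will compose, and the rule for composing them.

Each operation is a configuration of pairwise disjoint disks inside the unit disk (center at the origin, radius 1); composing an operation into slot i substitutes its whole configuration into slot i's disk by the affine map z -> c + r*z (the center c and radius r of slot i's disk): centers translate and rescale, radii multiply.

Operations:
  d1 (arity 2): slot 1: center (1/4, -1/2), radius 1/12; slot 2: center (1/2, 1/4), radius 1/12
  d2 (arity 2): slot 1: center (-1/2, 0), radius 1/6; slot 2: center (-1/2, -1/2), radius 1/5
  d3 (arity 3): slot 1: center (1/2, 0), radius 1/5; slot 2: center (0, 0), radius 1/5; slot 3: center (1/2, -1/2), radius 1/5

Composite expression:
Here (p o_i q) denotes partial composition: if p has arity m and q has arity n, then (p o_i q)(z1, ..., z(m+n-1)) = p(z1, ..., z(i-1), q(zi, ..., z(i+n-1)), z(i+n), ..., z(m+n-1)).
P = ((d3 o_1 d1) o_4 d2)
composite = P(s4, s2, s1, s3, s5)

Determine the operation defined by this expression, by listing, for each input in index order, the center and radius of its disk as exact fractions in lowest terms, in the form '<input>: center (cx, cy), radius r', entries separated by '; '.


s1: center (0, 0), radius 1/5; s2: center (3/5, 1/20), radius 1/60; s3: center (2/5, -1/2), radius 1/30; s4: center (11/20, -1/10), radius 1/60; s5: center (2/5, -3/5), radius 1/25

Only the slot chain above each s matters under d3; compose those maps.
s4 passes through 2 substitutions, ending at center (11/20, -1/10), radius 1/60
s2 passes through 2 substitutions, ending at center (3/5, 1/20), radius 1/60
s1 passes through 1 substitution, ending at center (0, 0), radius 1/5
s3 passes through 2 substitutions, ending at center (2/5, -1/2), radius 1/30
s5 passes through 2 substitutions, ending at center (2/5, -3/5), radius 1/25


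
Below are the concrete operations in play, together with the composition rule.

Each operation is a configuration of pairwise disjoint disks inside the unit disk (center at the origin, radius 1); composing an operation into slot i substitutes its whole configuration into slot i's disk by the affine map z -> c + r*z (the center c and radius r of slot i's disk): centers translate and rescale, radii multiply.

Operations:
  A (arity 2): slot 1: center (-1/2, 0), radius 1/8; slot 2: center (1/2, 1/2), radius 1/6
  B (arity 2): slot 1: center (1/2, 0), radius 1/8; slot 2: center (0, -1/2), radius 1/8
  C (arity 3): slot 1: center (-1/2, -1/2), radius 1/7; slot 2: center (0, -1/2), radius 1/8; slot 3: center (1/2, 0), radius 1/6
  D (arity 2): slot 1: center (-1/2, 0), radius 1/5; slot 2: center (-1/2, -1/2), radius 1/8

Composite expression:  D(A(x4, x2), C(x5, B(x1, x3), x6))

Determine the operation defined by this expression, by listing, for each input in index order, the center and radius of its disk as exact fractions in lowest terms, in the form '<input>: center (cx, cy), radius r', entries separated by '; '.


x1: center (-63/128, -9/16), radius 1/512; x2: center (-2/5, 1/10), radius 1/30; x3: center (-1/2, -73/128), radius 1/512; x4: center (-3/5, 0), radius 1/40; x5: center (-9/16, -9/16), radius 1/56; x6: center (-7/16, -1/2), radius 1/48

Each x-disk chains the slot maps above it in D; radii multiply.
x4: after 2 affine steps, its disk has center (-3/5, 0), radius 1/40
x2: after 2 affine steps, its disk has center (-2/5, 1/10), radius 1/30
x5: after 2 affine steps, its disk has center (-9/16, -9/16), radius 1/56
x1: after 3 affine steps, its disk has center (-63/128, -9/16), radius 1/512
x3: after 3 affine steps, its disk has center (-1/2, -73/128), radius 1/512
x6: after 2 affine steps, its disk has center (-7/16, -1/2), radius 1/48
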